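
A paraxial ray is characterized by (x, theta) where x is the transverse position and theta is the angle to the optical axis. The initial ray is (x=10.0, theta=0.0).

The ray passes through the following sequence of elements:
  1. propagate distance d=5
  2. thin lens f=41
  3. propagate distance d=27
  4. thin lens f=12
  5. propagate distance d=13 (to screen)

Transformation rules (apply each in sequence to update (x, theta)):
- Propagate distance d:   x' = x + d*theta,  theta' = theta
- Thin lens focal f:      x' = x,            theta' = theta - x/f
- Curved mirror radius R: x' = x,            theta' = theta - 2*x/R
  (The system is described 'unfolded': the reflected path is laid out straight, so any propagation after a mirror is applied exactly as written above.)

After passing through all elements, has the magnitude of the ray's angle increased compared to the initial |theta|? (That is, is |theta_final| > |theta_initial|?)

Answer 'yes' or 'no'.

Answer: yes

Derivation:
Initial: x=10.0000 theta=0.0000
After 1 (propagate distance d=5): x=10.0000 theta=0.0000
After 2 (thin lens f=41): x=10.0000 theta=-10/41 (≈-0.2439)
After 3 (propagate distance d=27): x=140/41 (≈3.4146) theta=-10/41 (≈-0.2439)
After 4 (thin lens f=12): x=140/41 (≈3.4146) theta=-65/123 (≈-0.5285)
After 5 (propagate distance d=13 (to screen)): x=-425/123 (≈-3.4553) theta=-65/123 (≈-0.5285)
|theta_initial|=0.0000 |theta_final|=65/123 (≈0.5285) -> increased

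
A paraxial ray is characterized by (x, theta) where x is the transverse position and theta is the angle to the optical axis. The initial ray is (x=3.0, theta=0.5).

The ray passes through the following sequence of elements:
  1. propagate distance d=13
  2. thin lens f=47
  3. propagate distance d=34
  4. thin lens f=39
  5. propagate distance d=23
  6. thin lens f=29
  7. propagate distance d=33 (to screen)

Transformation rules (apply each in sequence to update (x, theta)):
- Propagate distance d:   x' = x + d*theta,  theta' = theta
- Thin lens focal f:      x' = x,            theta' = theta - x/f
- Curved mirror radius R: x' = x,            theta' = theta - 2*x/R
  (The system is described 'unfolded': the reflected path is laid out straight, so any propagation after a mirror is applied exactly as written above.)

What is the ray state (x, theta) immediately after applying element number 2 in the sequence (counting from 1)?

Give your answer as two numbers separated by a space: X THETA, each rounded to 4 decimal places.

Initial: x=3.0000 theta=0.5000
After 1 (propagate distance d=13): x=9.5000 theta=0.5000
After 2 (thin lens f=47): x=9.5000 theta=14/47 (≈0.2979)
Rounded to 4 decimal places: x = 9.5000, theta = 0.2979

Answer: 9.5000 0.2979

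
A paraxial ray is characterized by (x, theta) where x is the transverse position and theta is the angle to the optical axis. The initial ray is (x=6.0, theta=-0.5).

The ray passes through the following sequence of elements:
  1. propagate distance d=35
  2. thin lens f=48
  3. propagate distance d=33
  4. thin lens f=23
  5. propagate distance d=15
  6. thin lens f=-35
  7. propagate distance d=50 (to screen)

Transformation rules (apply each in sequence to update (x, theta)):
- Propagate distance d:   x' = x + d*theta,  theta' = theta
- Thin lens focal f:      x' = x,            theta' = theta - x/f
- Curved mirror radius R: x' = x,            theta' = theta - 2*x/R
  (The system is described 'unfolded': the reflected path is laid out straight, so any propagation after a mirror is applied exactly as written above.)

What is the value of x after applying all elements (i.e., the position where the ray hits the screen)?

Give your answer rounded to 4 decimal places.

Answer: 4.2010

Derivation:
Initial: x=6.0000 theta=-0.5000
After 1 (propagate distance d=35): x=-11.5000 theta=-0.5000
After 2 (thin lens f=48): x=-11.5000 theta=-25/96 (≈-0.2604)
After 3 (propagate distance d=33): x=-643/32 (≈-20.0938) theta=-25/96 (≈-0.2604)
After 4 (thin lens f=23): x=-643/32 (≈-20.0938) theta=677/1104 (≈0.6132)
After 5 (propagate distance d=15): x=-8019/736 (≈-10.8954) theta=677/1104 (≈0.6132)
After 6 (thin lens f=-35): x=-8019/736 (≈-10.8954) theta=23333/77280 (≈0.3019)
After 7 (propagate distance d=50 (to screen)): x=64931/15456 (≈4.2010) theta=23333/77280 (≈0.3019)
Rounded to 4 decimal places: x = 4.2010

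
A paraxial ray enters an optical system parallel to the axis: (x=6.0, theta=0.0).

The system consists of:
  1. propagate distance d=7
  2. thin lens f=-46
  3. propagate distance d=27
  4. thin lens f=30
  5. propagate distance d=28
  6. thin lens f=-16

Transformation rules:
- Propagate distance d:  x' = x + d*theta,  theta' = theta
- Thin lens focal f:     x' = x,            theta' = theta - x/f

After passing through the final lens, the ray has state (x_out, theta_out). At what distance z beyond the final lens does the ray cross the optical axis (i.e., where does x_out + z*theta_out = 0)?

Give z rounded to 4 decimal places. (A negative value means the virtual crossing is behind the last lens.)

Answer: -52.9396

Derivation:
Initial: x=6.0000 theta=0.0000
After 1 (propagate distance d=7): x=6.0000 theta=0.0000
After 2 (thin lens f=-46): x=6.0000 theta=3/23 (≈0.1304)
After 3 (propagate distance d=27): x=219/23 (≈9.5217) theta=3/23 (≈0.1304)
After 4 (thin lens f=30): x=219/23 (≈9.5217) theta=-43/230 (≈-0.1870)
After 5 (propagate distance d=28): x=493/115 (≈4.2870) theta=-43/230 (≈-0.1870)
After 6 (thin lens f=-16): x=493/115 (≈4.2870) theta=149/1840 (≈0.0810)
z_focus = -x_out/theta_out = -(493/115)/(149/1840) = -7888/149 ≈ -52.9396
Rounded to 4 decimal places: z = -52.9396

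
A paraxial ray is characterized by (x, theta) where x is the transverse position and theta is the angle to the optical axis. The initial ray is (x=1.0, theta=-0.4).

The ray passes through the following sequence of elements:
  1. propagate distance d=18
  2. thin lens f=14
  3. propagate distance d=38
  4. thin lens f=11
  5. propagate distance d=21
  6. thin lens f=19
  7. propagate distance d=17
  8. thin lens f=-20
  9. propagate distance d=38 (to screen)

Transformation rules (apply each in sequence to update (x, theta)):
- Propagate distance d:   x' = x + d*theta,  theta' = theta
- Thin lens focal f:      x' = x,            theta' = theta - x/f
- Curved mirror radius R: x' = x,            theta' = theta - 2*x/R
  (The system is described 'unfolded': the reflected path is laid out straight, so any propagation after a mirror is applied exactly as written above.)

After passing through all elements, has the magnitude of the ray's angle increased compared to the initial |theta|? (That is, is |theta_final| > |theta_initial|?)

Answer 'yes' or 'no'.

Answer: yes

Derivation:
Initial: x=1.0000 theta=-0.4000
After 1 (propagate distance d=18): x=-6.2000 theta=-0.4000
After 2 (thin lens f=14): x=-6.2000 theta=3/70 (≈0.0429)
After 3 (propagate distance d=38): x=-32/7 (≈-4.5714) theta=3/70 (≈0.0429)
After 4 (thin lens f=11): x=-32/7 (≈-4.5714) theta=353/770 (≈0.4584)
After 5 (propagate distance d=21): x=3893/770 (≈5.0558) theta=353/770 (≈0.4584)
After 6 (thin lens f=19): x=3893/770 (≈5.0558) theta=201/1045 (≈0.1923)
After 7 (propagate distance d=17): x=24361/2926 (≈8.3257) theta=201/1045 (≈0.1923)
After 8 (thin lens f=-20): x=24361/2926 (≈8.3257) theta=35617/58520 (≈0.6086)
After 9 (propagate distance d=38 (to screen)): x=920333/29260 (≈31.4536) theta=35617/58520 (≈0.6086)
|theta_initial|=0.4000 |theta_final|=35617/58520 (≈0.6086) -> increased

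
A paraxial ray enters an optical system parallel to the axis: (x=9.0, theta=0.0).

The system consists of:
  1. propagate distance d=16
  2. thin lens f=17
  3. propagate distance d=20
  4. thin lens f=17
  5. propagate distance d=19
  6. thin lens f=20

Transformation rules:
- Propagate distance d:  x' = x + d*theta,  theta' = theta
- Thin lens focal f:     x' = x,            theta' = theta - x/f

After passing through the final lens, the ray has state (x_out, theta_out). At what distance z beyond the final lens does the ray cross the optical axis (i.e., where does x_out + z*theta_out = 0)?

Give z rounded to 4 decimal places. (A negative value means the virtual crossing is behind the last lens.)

Answer: 171.3514

Derivation:
Initial: x=9.0000 theta=0.0000
After 1 (propagate distance d=16): x=9.0000 theta=0.0000
After 2 (thin lens f=17): x=9.0000 theta=-9/17 (≈-0.5294)
After 3 (propagate distance d=20): x=-27/17 (≈-1.5882) theta=-9/17 (≈-0.5294)
After 4 (thin lens f=17): x=-27/17 (≈-1.5882) theta=-126/289 (≈-0.4360)
After 5 (propagate distance d=19): x=-2853/289 (≈-9.8720) theta=-126/289 (≈-0.4360)
After 6 (thin lens f=20): x=-2853/289 (≈-9.8720) theta=333/5780 (≈0.0576)
z_focus = -x_out/theta_out = -(-2853/289)/(333/5780) = 6340/37 ≈ 171.3514
Rounded to 4 decimal places: z = 171.3514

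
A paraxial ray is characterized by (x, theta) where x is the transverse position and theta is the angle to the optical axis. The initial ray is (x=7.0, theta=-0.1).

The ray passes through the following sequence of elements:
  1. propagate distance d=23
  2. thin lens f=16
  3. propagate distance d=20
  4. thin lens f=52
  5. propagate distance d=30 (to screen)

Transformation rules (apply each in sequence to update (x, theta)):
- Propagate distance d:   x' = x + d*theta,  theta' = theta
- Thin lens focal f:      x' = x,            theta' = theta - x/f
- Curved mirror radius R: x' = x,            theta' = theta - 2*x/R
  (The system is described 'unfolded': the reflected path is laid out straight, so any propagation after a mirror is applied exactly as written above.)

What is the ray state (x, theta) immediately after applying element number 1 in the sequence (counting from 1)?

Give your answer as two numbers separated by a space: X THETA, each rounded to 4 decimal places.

Initial: x=7.0000 theta=-0.1000
After 1 (propagate distance d=23): x=4.7000 theta=-0.1000
Rounded to 4 decimal places: x = 4.7000, theta = -0.1000

Answer: 4.7000 -0.1000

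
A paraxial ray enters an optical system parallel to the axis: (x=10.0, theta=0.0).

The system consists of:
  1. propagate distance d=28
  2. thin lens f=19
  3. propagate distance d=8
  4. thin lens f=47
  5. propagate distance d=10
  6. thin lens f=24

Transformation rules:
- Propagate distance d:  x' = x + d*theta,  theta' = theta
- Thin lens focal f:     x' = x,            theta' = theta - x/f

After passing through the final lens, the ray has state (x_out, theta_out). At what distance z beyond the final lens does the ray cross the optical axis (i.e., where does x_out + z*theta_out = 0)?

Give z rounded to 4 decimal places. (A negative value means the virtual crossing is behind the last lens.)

Answer: -1.1377

Derivation:
Initial: x=10.0000 theta=0.0000
After 1 (propagate distance d=28): x=10.0000 theta=0.0000
After 2 (thin lens f=19): x=10.0000 theta=-10/19 (≈-0.5263)
After 3 (propagate distance d=8): x=110/19 (≈5.7895) theta=-10/19 (≈-0.5263)
After 4 (thin lens f=47): x=110/19 (≈5.7895) theta=-580/893 (≈-0.6495)
After 5 (propagate distance d=10): x=-630/893 (≈-0.7055) theta=-580/893 (≈-0.6495)
After 6 (thin lens f=24): x=-630/893 (≈-0.7055) theta=-2215/3572 (≈-0.6201)
z_focus = -x_out/theta_out = -(-630/893)/(-2215/3572) = -504/443 ≈ -1.1377
Rounded to 4 decimal places: z = -1.1377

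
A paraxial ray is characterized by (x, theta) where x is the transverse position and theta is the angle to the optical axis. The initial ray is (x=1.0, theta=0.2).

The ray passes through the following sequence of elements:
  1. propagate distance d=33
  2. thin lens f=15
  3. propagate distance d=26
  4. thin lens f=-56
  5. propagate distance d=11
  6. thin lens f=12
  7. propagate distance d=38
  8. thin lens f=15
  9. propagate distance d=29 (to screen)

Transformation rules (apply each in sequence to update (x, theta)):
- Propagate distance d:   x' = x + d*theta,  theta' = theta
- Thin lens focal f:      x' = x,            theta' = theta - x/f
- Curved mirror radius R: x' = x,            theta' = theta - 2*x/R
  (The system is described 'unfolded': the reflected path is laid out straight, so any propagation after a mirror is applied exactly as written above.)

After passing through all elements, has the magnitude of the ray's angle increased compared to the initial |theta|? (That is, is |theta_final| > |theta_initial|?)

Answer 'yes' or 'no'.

Initial: x=1.0000 theta=0.2000
After 1 (propagate distance d=33): x=7.6000 theta=0.2000
After 2 (thin lens f=15): x=7.6000 theta=-23/75 (≈-0.3067)
After 3 (propagate distance d=26): x=-28/75 (≈-0.3733) theta=-23/75 (≈-0.3067)
After 4 (thin lens f=-56): x=-28/75 (≈-0.3733) theta=-47/150 (≈-0.3133)
After 5 (propagate distance d=11): x=-3.8200 theta=-47/150 (≈-0.3133)
After 6 (thin lens f=12): x=-3.8200 theta=0.0050
After 7 (propagate distance d=38): x=-3.6300 theta=0.0050
After 8 (thin lens f=15): x=-3.6300 theta=0.2470
After 9 (propagate distance d=29 (to screen)): x=3.5330 theta=0.2470
|theta_initial|=0.2000 |theta_final|=0.2470 -> increased

Answer: yes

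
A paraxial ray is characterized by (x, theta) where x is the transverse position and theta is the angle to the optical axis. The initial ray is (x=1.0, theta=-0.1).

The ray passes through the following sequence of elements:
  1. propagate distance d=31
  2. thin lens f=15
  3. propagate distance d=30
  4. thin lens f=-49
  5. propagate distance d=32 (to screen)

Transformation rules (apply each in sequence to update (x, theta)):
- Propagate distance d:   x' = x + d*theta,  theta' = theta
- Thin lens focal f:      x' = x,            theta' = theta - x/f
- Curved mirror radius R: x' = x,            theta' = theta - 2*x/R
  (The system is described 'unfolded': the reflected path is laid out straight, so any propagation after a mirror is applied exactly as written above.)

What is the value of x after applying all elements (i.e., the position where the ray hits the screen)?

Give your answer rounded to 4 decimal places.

Initial: x=1.0000 theta=-0.1000
After 1 (propagate distance d=31): x=-2.1000 theta=-0.1000
After 2 (thin lens f=15): x=-2.1000 theta=0.0400
After 3 (propagate distance d=30): x=-0.9000 theta=0.0400
After 4 (thin lens f=-49): x=-0.9000 theta=53/2450 (≈0.0216)
After 5 (propagate distance d=32 (to screen)): x=-509/2450 (≈-0.2078) theta=53/2450 (≈0.0216)
Rounded to 4 decimal places: x = -0.2078

Answer: -0.2078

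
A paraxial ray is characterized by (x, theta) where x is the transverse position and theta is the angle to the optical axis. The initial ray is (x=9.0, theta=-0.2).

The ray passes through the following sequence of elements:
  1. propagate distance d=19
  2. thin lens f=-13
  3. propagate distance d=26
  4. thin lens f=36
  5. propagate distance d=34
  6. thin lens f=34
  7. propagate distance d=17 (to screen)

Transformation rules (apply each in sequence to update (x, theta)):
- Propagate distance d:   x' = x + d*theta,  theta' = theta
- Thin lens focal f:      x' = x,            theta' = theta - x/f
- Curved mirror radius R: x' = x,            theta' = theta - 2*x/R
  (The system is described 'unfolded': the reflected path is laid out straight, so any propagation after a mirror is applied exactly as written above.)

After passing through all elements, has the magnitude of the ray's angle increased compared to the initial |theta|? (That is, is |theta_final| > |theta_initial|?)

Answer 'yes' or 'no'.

Initial: x=9.0000 theta=-0.2000
After 1 (propagate distance d=19): x=5.2000 theta=-0.2000
After 2 (thin lens f=-13): x=5.2000 theta=0.2000
After 3 (propagate distance d=26): x=10.4000 theta=0.2000
After 4 (thin lens f=36): x=10.4000 theta=-4/45 (≈-0.0889)
After 5 (propagate distance d=34): x=332/45 (≈7.3778) theta=-4/45 (≈-0.0889)
After 6 (thin lens f=34): x=332/45 (≈7.3778) theta=-26/85 (≈-0.3059)
After 7 (propagate distance d=17 (to screen)): x=98/45 (≈2.1778) theta=-26/85 (≈-0.3059)
|theta_initial|=0.2000 |theta_final|=26/85 (≈0.3059) -> increased

Answer: yes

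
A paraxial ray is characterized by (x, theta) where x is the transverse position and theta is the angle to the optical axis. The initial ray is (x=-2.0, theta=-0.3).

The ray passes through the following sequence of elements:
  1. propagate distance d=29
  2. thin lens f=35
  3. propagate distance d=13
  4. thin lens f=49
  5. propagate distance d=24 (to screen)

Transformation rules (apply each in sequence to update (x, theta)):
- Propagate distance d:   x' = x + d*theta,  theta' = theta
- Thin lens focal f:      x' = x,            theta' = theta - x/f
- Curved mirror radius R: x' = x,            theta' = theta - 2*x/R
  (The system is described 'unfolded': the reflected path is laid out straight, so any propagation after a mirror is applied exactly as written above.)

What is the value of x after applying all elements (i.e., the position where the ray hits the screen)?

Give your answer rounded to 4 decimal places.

Answer: -5.2841

Derivation:
Initial: x=-2.0000 theta=-0.3000
After 1 (propagate distance d=29): x=-10.7000 theta=-0.3000
After 2 (thin lens f=35): x=-10.7000 theta=1/175 (≈0.0057)
After 3 (propagate distance d=13): x=-3719/350 (≈-10.6257) theta=1/175 (≈0.0057)
After 4 (thin lens f=49): x=-3719/350 (≈-10.6257) theta=3817/17150 (≈0.2226)
After 5 (propagate distance d=24 (to screen)): x=-90623/17150 (≈-5.2841) theta=3817/17150 (≈0.2226)
Rounded to 4 decimal places: x = -5.2841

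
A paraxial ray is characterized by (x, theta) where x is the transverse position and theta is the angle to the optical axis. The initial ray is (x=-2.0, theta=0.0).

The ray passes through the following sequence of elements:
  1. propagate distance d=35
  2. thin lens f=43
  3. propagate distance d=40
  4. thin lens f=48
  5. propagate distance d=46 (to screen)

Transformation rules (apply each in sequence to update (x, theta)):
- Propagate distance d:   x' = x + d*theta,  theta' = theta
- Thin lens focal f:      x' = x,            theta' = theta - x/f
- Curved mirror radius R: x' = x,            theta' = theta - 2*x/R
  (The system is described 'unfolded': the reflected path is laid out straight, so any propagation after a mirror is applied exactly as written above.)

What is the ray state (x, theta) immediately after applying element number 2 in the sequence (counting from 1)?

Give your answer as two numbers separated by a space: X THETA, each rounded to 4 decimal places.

Initial: x=-2.0000 theta=0.0000
After 1 (propagate distance d=35): x=-2.0000 theta=0.0000
After 2 (thin lens f=43): x=-2.0000 theta=2/43 (≈0.0465)
Rounded to 4 decimal places: x = -2.0000, theta = 0.0465

Answer: -2.0000 0.0465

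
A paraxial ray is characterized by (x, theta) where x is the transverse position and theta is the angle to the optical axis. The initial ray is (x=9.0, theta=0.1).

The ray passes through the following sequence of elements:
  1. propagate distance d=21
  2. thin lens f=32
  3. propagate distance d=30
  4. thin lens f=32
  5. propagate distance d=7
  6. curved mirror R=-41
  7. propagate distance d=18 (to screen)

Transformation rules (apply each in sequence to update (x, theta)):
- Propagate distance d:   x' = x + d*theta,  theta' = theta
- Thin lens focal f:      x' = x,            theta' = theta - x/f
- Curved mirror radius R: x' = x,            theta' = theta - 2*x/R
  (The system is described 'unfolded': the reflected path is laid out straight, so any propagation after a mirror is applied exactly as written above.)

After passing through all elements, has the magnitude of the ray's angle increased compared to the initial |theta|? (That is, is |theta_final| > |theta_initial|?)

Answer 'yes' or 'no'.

Answer: yes

Derivation:
Initial: x=9.0000 theta=0.1000
After 1 (propagate distance d=21): x=11.1000 theta=0.1000
After 2 (thin lens f=32): x=11.1000 theta=-79/320 (≈-0.2469)
After 3 (propagate distance d=30): x=591/160 (≈3.6938) theta=-79/320 (≈-0.2469)
After 4 (thin lens f=32): x=591/160 (≈3.6938) theta=-371/1024 (≈-0.3623)
After 5 (propagate distance d=7): x=5927/5120 (≈1.1576) theta=-371/1024 (≈-0.3623)
After 6 (curved mirror R=-41): x=5927/5120 (≈1.1576) theta=-64201/209920 (≈-0.3058)
After 7 (propagate distance d=18 (to screen)): x=-912611/209920 (≈-4.3474) theta=-64201/209920 (≈-0.3058)
|theta_initial|=0.1000 |theta_final|=64201/209920 (≈0.3058) -> increased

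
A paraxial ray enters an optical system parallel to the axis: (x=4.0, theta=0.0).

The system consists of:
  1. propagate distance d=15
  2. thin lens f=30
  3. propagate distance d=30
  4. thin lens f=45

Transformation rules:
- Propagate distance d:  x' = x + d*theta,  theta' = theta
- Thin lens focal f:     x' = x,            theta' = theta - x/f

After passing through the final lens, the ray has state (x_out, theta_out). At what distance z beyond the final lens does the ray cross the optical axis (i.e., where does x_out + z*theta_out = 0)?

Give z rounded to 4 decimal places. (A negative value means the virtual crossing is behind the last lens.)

Initial: x=4.0000 theta=0.0000
After 1 (propagate distance d=15): x=4.0000 theta=0.0000
After 2 (thin lens f=30): x=4.0000 theta=-2/15 (≈-0.1333)
After 3 (propagate distance d=30): x=0.0000 theta=-2/15 (≈-0.1333)
After 4 (thin lens f=45): x=0.0000 theta=-2/15 (≈-0.1333)
z_focus = -x_out/theta_out = -(0.0000)/(-2/15) = 0.0000
Rounded to 4 decimal places: z = 0.0000

Answer: 0.0000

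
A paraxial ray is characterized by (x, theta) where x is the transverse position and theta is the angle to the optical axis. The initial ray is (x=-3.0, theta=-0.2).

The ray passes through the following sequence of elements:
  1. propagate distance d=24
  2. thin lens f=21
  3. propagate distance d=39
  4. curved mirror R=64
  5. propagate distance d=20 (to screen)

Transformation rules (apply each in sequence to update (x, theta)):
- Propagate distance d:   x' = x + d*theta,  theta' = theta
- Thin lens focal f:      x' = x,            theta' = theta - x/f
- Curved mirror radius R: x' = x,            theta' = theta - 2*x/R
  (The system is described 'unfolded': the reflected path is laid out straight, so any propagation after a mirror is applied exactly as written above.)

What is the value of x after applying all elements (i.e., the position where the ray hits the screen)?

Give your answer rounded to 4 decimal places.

Answer: 3.0107

Derivation:
Initial: x=-3.0000 theta=-0.2000
After 1 (propagate distance d=24): x=-7.8000 theta=-0.2000
After 2 (thin lens f=21): x=-7.8000 theta=6/35 (≈0.1714)
After 3 (propagate distance d=39): x=-39/35 (≈-1.1143) theta=6/35 (≈0.1714)
After 4 (curved mirror R=64): x=-39/35 (≈-1.1143) theta=33/160 (≈0.2063)
After 5 (propagate distance d=20 (to screen)): x=843/280 (≈3.0107) theta=33/160 (≈0.2063)
Rounded to 4 decimal places: x = 3.0107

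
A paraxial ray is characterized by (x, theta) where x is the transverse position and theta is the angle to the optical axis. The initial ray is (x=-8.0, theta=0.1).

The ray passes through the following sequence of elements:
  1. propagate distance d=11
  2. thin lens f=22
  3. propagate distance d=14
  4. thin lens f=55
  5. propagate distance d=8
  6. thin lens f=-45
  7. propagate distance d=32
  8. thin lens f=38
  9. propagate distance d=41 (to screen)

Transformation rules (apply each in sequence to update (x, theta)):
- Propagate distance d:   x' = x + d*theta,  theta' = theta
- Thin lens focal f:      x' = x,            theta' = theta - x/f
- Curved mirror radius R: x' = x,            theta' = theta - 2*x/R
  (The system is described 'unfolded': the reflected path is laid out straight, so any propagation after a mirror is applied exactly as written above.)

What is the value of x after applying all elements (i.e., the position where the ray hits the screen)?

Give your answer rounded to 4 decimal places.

Answer: 18.5224

Derivation:
Initial: x=-8.0000 theta=0.1000
After 1 (propagate distance d=11): x=-6.9000 theta=0.1000
After 2 (thin lens f=22): x=-6.9000 theta=91/220 (≈0.4136)
After 3 (propagate distance d=14): x=-61/55 (≈-1.1091) theta=91/220 (≈0.4136)
After 4 (thin lens f=55): x=-61/55 (≈-1.1091) theta=5249/12100 (≈0.4338)
After 5 (propagate distance d=8): x=7143/3025 (≈2.3613) theta=5249/12100 (≈0.4338)
After 6 (thin lens f=-45): x=7143/3025 (≈2.3613) theta=88259/181500 (≈0.4863)
After 7 (propagate distance d=32): x=813217/45375 (≈17.9221) theta=88259/181500 (≈0.4863)
After 8 (thin lens f=38): x=813217/45375 (≈17.9221) theta=16829/1149500 (≈0.0146)
After 9 (propagate distance d=41 (to screen)): x=5806769/313500 (≈18.5224) theta=16829/1149500 (≈0.0146)
Rounded to 4 decimal places: x = 18.5224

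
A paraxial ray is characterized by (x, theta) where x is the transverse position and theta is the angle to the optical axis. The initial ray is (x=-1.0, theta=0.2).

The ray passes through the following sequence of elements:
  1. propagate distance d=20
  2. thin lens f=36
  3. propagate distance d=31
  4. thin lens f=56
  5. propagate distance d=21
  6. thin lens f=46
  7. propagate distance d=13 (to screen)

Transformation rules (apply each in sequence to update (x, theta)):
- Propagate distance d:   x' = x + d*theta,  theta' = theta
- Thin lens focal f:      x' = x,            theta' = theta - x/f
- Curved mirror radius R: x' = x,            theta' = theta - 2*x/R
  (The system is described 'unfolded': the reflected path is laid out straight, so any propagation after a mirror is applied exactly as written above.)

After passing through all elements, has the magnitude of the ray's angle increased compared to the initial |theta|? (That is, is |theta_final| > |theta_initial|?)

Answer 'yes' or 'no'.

Answer: no

Derivation:
Initial: x=-1.0000 theta=0.2000
After 1 (propagate distance d=20): x=3.0000 theta=0.2000
After 2 (thin lens f=36): x=3.0000 theta=7/60 (≈0.1167)
After 3 (propagate distance d=31): x=397/60 (≈6.6167) theta=7/60 (≈0.1167)
After 4 (thin lens f=56): x=397/60 (≈6.6167) theta=-1/672 (≈-0.0015)
After 5 (propagate distance d=21): x=3161/480 (≈6.5854) theta=-1/672 (≈-0.0015)
After 6 (thin lens f=46): x=3161/480 (≈6.5854) theta=-22357/154560 (≈-0.1446)
After 7 (propagate distance d=13 (to screen)): x=727201/154560 (≈4.7050) theta=-22357/154560 (≈-0.1446)
|theta_initial|=0.2000 |theta_final|=22357/154560 (≈0.1446) -> not increased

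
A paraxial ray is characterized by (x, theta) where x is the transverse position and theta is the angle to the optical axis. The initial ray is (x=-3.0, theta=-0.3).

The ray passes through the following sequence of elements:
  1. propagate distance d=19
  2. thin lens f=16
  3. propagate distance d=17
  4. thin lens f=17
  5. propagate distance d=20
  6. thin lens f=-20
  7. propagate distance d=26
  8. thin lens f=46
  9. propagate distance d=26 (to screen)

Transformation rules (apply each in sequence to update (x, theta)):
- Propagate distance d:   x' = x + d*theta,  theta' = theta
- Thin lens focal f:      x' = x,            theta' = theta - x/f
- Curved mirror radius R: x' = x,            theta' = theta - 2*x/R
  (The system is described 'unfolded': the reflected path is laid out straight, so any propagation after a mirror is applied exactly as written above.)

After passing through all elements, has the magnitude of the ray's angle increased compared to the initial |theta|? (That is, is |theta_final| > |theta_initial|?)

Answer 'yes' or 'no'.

Answer: no

Derivation:
Initial: x=-3.0000 theta=-0.3000
After 1 (propagate distance d=19): x=-8.7000 theta=-0.3000
After 2 (thin lens f=16): x=-8.7000 theta=39/160 (≈0.2438)
After 3 (propagate distance d=17): x=-729/160 (≈-4.5563) theta=39/160 (≈0.2438)
After 4 (thin lens f=17): x=-729/160 (≈-4.5563) theta=87/170 (≈0.5118)
After 5 (propagate distance d=20): x=15447/2720 (≈5.6790) theta=87/170 (≈0.5118)
After 6 (thin lens f=-20): x=15447/2720 (≈5.6790) theta=43287/54400 (≈0.7957)
After 7 (propagate distance d=26): x=717201/27200 (≈26.3677) theta=43287/54400 (≈0.7957)
After 8 (thin lens f=46): x=717201/27200 (≈26.3677) theta=87/391 (≈0.2225)
After 9 (propagate distance d=26 (to screen)): x=20114823/625600 (≈32.1529) theta=87/391 (≈0.2225)
|theta_initial|=0.3000 |theta_final|=87/391 (≈0.2225) -> not increased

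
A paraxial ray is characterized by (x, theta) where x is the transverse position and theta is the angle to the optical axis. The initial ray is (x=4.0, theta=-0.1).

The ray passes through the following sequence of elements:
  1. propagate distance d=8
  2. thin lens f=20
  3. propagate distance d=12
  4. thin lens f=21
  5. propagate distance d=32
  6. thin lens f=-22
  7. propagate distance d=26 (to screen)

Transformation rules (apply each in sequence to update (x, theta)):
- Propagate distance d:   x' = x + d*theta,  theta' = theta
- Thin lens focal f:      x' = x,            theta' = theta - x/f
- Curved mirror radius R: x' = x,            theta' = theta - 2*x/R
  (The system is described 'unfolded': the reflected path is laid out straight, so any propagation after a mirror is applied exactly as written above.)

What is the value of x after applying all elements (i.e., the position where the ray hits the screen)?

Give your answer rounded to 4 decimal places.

Initial: x=4.0000 theta=-0.1000
After 1 (propagate distance d=8): x=3.2000 theta=-0.1000
After 2 (thin lens f=20): x=3.2000 theta=-0.2600
After 3 (propagate distance d=12): x=0.0800 theta=-0.2600
After 4 (thin lens f=21): x=0.0800 theta=-277/1050 (≈-0.2638)
After 5 (propagate distance d=32): x=-878/105 (≈-8.3619) theta=-277/1050 (≈-0.2638)
After 6 (thin lens f=-22): x=-878/105 (≈-8.3619) theta=-2479/3850 (≈-0.6439)
After 7 (propagate distance d=26 (to screen)): x=-144971/5775 (≈-25.1032) theta=-2479/3850 (≈-0.6439)
Rounded to 4 decimal places: x = -25.1032

Answer: -25.1032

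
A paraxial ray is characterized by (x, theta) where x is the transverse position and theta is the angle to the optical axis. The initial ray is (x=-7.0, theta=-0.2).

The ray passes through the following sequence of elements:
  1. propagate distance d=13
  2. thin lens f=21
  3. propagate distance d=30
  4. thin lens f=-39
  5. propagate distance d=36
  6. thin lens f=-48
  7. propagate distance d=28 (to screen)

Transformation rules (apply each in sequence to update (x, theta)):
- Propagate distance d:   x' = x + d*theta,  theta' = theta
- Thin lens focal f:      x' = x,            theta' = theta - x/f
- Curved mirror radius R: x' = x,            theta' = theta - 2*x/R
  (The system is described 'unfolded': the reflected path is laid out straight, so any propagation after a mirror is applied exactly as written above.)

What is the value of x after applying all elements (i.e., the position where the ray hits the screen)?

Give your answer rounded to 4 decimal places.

Initial: x=-7.0000 theta=-0.2000
After 1 (propagate distance d=13): x=-9.6000 theta=-0.2000
After 2 (thin lens f=21): x=-9.6000 theta=9/35 (≈0.2571)
After 3 (propagate distance d=30): x=-66/35 (≈-1.8857) theta=9/35 (≈0.2571)
After 4 (thin lens f=-39): x=-66/35 (≈-1.8857) theta=19/91 (≈0.2088)
After 5 (propagate distance d=36): x=366/65 (≈5.6308) theta=19/91 (≈0.2088)
After 6 (thin lens f=-48): x=366/65 (≈5.6308) theta=1187/3640 (≈0.3261)
After 7 (propagate distance d=28 (to screen)): x=1919/130 (≈14.7615) theta=1187/3640 (≈0.3261)
Rounded to 4 decimal places: x = 14.7615

Answer: 14.7615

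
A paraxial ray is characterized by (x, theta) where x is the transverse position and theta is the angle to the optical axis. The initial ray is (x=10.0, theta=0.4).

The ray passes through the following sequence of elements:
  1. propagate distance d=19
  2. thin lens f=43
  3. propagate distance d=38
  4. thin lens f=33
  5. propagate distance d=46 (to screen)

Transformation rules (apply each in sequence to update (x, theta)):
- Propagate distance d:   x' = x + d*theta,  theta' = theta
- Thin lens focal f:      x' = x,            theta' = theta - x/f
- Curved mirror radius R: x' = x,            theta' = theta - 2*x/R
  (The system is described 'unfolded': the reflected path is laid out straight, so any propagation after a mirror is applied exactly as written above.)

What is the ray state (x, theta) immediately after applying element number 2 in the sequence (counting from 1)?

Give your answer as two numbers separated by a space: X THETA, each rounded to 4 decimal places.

Answer: 17.6000 -0.0093

Derivation:
Initial: x=10.0000 theta=0.4000
After 1 (propagate distance d=19): x=17.6000 theta=0.4000
After 2 (thin lens f=43): x=17.6000 theta=-2/215 (≈-0.0093)
Rounded to 4 decimal places: x = 17.6000, theta = -0.0093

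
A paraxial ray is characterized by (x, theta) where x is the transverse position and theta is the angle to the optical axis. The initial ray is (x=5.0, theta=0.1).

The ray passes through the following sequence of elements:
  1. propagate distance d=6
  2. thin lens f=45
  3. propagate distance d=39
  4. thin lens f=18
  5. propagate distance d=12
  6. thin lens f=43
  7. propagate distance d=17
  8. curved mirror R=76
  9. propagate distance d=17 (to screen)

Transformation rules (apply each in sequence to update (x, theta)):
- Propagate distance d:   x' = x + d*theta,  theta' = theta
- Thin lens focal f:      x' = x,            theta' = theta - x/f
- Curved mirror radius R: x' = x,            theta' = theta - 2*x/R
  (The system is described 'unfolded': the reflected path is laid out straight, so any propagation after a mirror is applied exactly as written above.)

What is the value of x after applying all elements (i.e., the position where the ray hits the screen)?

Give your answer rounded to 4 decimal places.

Initial: x=5.0000 theta=0.1000
After 1 (propagate distance d=6): x=5.6000 theta=0.1000
After 2 (thin lens f=45): x=5.6000 theta=-11/450 (≈-0.0244)
After 3 (propagate distance d=39): x=697/150 (≈4.6467) theta=-11/450 (≈-0.0244)
After 4 (thin lens f=18): x=697/150 (≈4.6467) theta=-763/2700 (≈-0.2826)
After 5 (propagate distance d=12): x=113/90 (≈1.2556) theta=-763/2700 (≈-0.2826)
After 6 (thin lens f=43): x=113/90 (≈1.2556) theta=-36199/116100 (≈-0.3118)
After 7 (propagate distance d=17): x=-469613/116100 (≈-4.0449) theta=-36199/116100 (≈-0.3118)
After 8 (curved mirror R=76): x=-469613/116100 (≈-4.0449) theta=-100661/490200 (≈-0.2053)
After 9 (propagate distance d=17 (to screen)): x=-33246427/4411800 (≈-7.5358) theta=-100661/490200 (≈-0.2053)
Rounded to 4 decimal places: x = -7.5358

Answer: -7.5358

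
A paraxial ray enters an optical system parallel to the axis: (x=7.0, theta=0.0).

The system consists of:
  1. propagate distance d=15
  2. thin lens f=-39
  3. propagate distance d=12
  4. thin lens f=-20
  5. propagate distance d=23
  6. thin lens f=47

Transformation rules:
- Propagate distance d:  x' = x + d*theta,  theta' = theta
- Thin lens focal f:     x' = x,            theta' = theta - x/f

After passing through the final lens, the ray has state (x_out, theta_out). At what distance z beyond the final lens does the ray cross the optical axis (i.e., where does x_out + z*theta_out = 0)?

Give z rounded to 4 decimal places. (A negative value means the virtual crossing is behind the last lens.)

Answer: -182.2968

Derivation:
Initial: x=7.0000 theta=0.0000
After 1 (propagate distance d=15): x=7.0000 theta=0.0000
After 2 (thin lens f=-39): x=7.0000 theta=7/39 (≈0.1795)
After 3 (propagate distance d=12): x=119/13 (≈9.1538) theta=7/39 (≈0.1795)
After 4 (thin lens f=-20): x=119/13 (≈9.1538) theta=497/780 (≈0.6372)
After 5 (propagate distance d=23): x=18571/780 (≈23.8090) theta=497/780 (≈0.6372)
After 6 (thin lens f=47): x=18571/780 (≈23.8090) theta=399/3055 (≈0.1306)
z_focus = -x_out/theta_out = -(18571/780)/(399/3055) = -124691/684 ≈ -182.2968
Rounded to 4 decimal places: z = -182.2968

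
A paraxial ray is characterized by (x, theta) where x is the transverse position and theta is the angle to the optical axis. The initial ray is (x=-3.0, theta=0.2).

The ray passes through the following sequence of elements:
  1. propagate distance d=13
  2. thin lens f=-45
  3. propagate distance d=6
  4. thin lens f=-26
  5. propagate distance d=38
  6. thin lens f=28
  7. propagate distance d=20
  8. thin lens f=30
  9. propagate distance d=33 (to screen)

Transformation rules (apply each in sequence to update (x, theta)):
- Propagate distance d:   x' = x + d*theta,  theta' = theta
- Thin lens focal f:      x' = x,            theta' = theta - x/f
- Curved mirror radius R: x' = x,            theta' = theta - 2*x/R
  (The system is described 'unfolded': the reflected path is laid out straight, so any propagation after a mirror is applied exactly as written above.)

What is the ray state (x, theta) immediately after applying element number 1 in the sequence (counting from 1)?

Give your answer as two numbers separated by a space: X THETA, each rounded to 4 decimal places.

Answer: -0.4000 0.2000

Derivation:
Initial: x=-3.0000 theta=0.2000
After 1 (propagate distance d=13): x=-0.4000 theta=0.2000
Rounded to 4 decimal places: x = -0.4000, theta = 0.2000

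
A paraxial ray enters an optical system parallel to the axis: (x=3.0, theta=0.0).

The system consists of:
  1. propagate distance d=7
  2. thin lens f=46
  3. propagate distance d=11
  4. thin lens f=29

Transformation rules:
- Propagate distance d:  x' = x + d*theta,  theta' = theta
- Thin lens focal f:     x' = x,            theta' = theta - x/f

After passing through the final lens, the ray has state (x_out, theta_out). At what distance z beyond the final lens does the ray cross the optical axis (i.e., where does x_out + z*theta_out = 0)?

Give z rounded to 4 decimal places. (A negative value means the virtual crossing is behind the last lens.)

Initial: x=3.0000 theta=0.0000
After 1 (propagate distance d=7): x=3.0000 theta=0.0000
After 2 (thin lens f=46): x=3.0000 theta=-3/46 (≈-0.0652)
After 3 (propagate distance d=11): x=105/46 (≈2.2826) theta=-3/46 (≈-0.0652)
After 4 (thin lens f=29): x=105/46 (≈2.2826) theta=-96/667 (≈-0.1439)
z_focus = -x_out/theta_out = -(105/46)/(-96/667) = 1015/64 ≈ 15.8594
Rounded to 4 decimal places: z = 15.8594

Answer: 15.8594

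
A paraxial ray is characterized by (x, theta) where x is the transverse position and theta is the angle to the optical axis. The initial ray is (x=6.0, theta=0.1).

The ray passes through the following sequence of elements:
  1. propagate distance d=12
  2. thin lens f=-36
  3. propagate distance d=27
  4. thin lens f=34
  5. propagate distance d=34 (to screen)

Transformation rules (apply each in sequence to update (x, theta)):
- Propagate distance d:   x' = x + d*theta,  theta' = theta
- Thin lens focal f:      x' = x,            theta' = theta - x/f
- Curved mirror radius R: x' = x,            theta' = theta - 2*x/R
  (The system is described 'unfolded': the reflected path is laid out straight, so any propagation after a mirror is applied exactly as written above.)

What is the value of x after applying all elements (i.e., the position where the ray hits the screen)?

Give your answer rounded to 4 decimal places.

Answer: 10.2000

Derivation:
Initial: x=6.0000 theta=0.1000
After 1 (propagate distance d=12): x=7.2000 theta=0.1000
After 2 (thin lens f=-36): x=7.2000 theta=0.3000
After 3 (propagate distance d=27): x=15.3000 theta=0.3000
After 4 (thin lens f=34): x=15.3000 theta=-0.1500
After 5 (propagate distance d=34 (to screen)): x=10.2000 theta=-0.1500
Rounded to 4 decimal places: x = 10.2000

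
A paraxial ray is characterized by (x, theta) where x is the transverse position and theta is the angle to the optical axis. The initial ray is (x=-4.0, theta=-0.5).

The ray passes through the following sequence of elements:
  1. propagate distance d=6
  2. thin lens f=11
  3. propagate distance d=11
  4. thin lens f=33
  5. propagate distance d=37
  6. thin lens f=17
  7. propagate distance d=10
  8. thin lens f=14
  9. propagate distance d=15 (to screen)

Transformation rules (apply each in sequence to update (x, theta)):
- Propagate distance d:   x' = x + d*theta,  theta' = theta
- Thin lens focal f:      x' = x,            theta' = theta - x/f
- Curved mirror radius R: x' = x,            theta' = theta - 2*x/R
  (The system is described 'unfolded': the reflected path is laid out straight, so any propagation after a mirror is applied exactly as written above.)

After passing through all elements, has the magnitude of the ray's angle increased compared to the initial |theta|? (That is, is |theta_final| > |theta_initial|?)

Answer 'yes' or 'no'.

Initial: x=-4.0000 theta=-0.5000
After 1 (propagate distance d=6): x=-7.0000 theta=-0.5000
After 2 (thin lens f=11): x=-7.0000 theta=3/22 (≈0.1364)
After 3 (propagate distance d=11): x=-5.5000 theta=3/22 (≈0.1364)
After 4 (thin lens f=33): x=-5.5000 theta=10/33 (≈0.3030)
After 5 (propagate distance d=37): x=377/66 (≈5.7121) theta=10/33 (≈0.3030)
After 6 (thin lens f=17): x=377/66 (≈5.7121) theta=-37/1122 (≈-0.0330)
After 7 (propagate distance d=10): x=183/34 (≈5.3824) theta=-37/1122 (≈-0.0330)
After 8 (thin lens f=14): x=183/34 (≈5.3824) theta=-6557/15708 (≈-0.4174)
After 9 (propagate distance d=15 (to screen)): x=-4603/5236 (≈-0.8791) theta=-6557/15708 (≈-0.4174)
|theta_initial|=0.5000 |theta_final|=6557/15708 (≈0.4174) -> not increased

Answer: no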